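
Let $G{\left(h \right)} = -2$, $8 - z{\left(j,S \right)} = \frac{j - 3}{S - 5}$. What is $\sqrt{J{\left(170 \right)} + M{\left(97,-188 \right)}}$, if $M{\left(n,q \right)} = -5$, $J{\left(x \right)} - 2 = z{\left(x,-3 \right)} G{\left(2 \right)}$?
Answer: $\frac{9 i \sqrt{3}}{2} \approx 7.7942 i$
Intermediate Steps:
$z{\left(j,S \right)} = 8 - \frac{-3 + j}{-5 + S}$ ($z{\left(j,S \right)} = 8 - \frac{j - 3}{S - 5} = 8 - \frac{-3 + j}{-5 + S}$)
$J{\left(x \right)} = - \frac{53}{4} - \frac{x}{4}$ ($J{\left(x \right)} = 2 + \frac{-37 - x + 8 \left(-3\right)}{-5 - 3} \left(-2\right) = 2 + \frac{-37 - x - 24}{-8} \left(-2\right) = 2 + - \frac{-61 - x}{8} \left(-2\right) = 2 + \left(\frac{61}{8} + \frac{x}{8}\right) \left(-2\right) = 2 - \left(\frac{61}{4} + \frac{x}{4}\right) = - \frac{53}{4} - \frac{x}{4}$)
$\sqrt{J{\left(170 \right)} + M{\left(97,-188 \right)}} = \sqrt{\left(- \frac{53}{4} - \frac{85}{2}\right) - 5} = \sqrt{- \frac{223}{4} - 5} = \sqrt{- \frac{243}{4}} = \frac{9 i \sqrt{3}}{2}$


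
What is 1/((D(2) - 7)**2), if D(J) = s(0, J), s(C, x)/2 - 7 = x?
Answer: 1/121 ≈ 0.0082645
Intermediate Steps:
s(C, x) = 14 + 2*x
D(J) = 14 + 2*J
1/((D(2) - 7)**2) = 1/(((14 + 2*2) - 7)**2) = 1/(((14 + 4) - 7)**2) = 1/((18 - 7)**2) = 1/(11**2) = 1/121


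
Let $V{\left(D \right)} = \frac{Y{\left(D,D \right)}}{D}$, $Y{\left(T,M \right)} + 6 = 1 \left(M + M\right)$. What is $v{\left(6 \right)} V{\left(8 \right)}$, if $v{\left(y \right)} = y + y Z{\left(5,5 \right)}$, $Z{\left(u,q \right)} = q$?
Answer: $45$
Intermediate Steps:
$Y{\left(T,M \right)} = -6 + 2 M$ ($Y{\left(T,M \right)} = -6 + 1 \left(M + M\right) = -6 + 1 \cdot 2 M = -6 + 2 M$)
$V{\left(D \right)} = \frac{-6 + 2 D}{D}$
$v{\left(y \right)} = 6 y$ ($v{\left(y \right)} = y + y 5 = y + 5 y = 6 y$)
$v{\left(6 \right)} V{\left(8 \right)} = 6 \cdot 6 \left(2 - \frac{6}{8}\right) = 36 \left(2 - \frac{3}{4}\right) = 36 \cdot \frac{5}{4} = 45$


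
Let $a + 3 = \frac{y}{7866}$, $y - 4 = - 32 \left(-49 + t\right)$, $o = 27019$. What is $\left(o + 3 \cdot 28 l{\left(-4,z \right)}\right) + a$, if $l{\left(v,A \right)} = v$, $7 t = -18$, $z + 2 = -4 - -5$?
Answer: $\frac{244844290}{9177} \approx 26680.0$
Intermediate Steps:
$z = -1$ ($z = -2 - -1 = -2 + \left(-4 + 5\right) = -2 + 1 = -1$)
$t = - \frac{18}{7}$ ($t = \frac{1}{7} \left(-18\right) = - \frac{18}{7} \approx -2.5714$)
$y = \frac{11580}{7}$ ($y = 4 - 32 \left(-49 - \frac{18}{7}\right) = 4 - - \frac{11552}{7} = 4 + \frac{11552}{7} = \frac{11580}{7} \approx 1654.3$)
$a = - \frac{25601}{9177}$ ($a = -3 + \frac{11580}{7 \cdot 7866} = -3 + \frac{11580}{7} \cdot \frac{1}{7866} = -3 + \frac{1930}{9177} = - \frac{25601}{9177} \approx -2.7897$)
$\left(o + 3 \cdot 28 l{\left(-4,z \right)}\right) + a = \left(27019 + 3 \cdot 28 \left(-4\right)\right) - \frac{25601}{9177} = \left(27019 + 84 \left(-4\right)\right) - \frac{25601}{9177} = \left(27019 - 336\right) - \frac{25601}{9177} = 26683 - \frac{25601}{9177} = \frac{244844290}{9177}$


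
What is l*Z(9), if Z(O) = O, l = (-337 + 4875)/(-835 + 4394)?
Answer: 40842/3559 ≈ 11.476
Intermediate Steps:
l = 4538/3559 ≈ 1.2751
l*Z(9) = (4538/3559)*9 = 40842/3559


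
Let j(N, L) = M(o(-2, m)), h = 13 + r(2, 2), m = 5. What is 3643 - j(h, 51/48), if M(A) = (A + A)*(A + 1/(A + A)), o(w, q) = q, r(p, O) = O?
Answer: 3592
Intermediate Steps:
h = 15 (h = 13 + 2 = 15)
M(A) = 2*A*(A + 1/(2*A)) (M(A) = (2*A)*(A + 1/(2*A)) = 2*A*(A + 1/(2*A)))
j(N, L) = 51 (j(N, L) = 1 + 2*5² = 1 + 2*25 = 1 + 50 = 51)
3643 - j(h, 51/48) = 3643 - 1*51 = 3643 - 51 = 3592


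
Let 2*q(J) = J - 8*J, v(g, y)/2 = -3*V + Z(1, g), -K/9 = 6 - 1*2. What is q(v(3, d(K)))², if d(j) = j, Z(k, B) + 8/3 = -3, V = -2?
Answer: 49/9 ≈ 5.4444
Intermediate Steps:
K = -36 (K = -9*(6 - 1*2) = -9*(6 - 2) = -9*4 = -36)
Z(k, B) = -17/3 (Z(k, B) = -8/3 - 3 = -17/3)
v(g, y) = ⅔ (v(g, y) = 2*(-3*(-2) - 17/3) = 2*(6 - 17/3) = 2*(⅓) = ⅔)
q(J) = -7*J/2 (q(J) = (J - 8*J)/2 = (-7*J)/2 = -7*J/2)
q(v(3, d(K)))² = (-7/2*⅔)² = (-7/3)² = 49/9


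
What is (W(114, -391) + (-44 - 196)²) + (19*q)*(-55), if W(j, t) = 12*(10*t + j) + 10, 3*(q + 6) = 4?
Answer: 50804/3 ≈ 16935.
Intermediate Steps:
q = -14/3 (q = -6 + (⅓)*4 = -6 + 4/3 = -14/3 ≈ -4.6667)
W(j, t) = 10 + 12*j + 120*t (W(j, t) = 12*(j + 10*t) + 10 = (12*j + 120*t) + 10 = 10 + 12*j + 120*t)
(W(114, -391) + (-44 - 196)²) + (19*q)*(-55) = ((10 + 12*114 + 120*(-391)) + (-44 - 196)²) + (19*(-14/3))*(-55) = ((10 + 1368 - 46920) + (-240)²) - 266/3*(-55) = (-45542 + 57600) + 14630/3 = 12058 + 14630/3 = 50804/3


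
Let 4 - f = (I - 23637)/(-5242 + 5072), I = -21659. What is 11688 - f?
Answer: 1015788/85 ≈ 11950.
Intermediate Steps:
f = -22308/85 (f = 4 - (-21659 - 23637)/(-5242 + 5072) = 4 - (-45296)/(-170) = 4 - (-45296)*(-1)/170 = 4 - 1*22648/85 = 4 - 22648/85 = -22308/85 ≈ -262.45)
11688 - f = 11688 - 1*(-22308/85) = 11688 + 22308/85 = 1015788/85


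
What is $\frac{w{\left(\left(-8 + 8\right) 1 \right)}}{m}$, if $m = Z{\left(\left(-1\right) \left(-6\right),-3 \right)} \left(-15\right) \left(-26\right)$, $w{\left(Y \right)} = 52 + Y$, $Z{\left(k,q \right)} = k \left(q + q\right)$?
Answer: $- \frac{1}{270} \approx -0.0037037$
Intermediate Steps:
$Z{\left(k,q \right)} = 2 k q$ ($Z{\left(k,q \right)} = k 2 q = 2 k q$)
$m = -14040$ ($m = 2 \left(\left(-1\right) \left(-6\right)\right) \left(-3\right) \left(-15\right) \left(-26\right) = 2 \cdot 6 \left(-3\right) \left(-15\right) \left(-26\right) = \left(-36\right) \left(-15\right) \left(-26\right) = 540 \left(-26\right) = -14040$)
$\frac{w{\left(\left(-8 + 8\right) 1 \right)}}{m} = \frac{52 + \left(-8 + 8\right) 1}{-14040} = \left(52 + 0 \cdot 1\right) \left(- \frac{1}{14040}\right) = \left(52 + 0\right) \left(- \frac{1}{14040}\right) = 52 \left(- \frac{1}{14040}\right) = - \frac{1}{270}$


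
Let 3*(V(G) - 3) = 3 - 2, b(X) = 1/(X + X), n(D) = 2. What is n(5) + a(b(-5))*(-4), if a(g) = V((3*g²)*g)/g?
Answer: 406/3 ≈ 135.33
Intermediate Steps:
b(X) = 1/(2*X)
V(G) = 10/3 (V(G) = 3 + (3 - 2)/3 = 3 + (⅓)*1 = 3 + ⅓ = 10/3)
a(g) = 10/(3*g)
n(5) + a(b(-5))*(-4) = 2 + (10/(3*(((½)/(-5)))))*(-4) = 2 + (10/(3*(((½)*(-⅕)))))*(-4) = 2 + (10/(3*(-⅒)))*(-4) = 2 + ((10/3)*(-10))*(-4) = 2 - 100/3*(-4) = 2 + 400/3 = 406/3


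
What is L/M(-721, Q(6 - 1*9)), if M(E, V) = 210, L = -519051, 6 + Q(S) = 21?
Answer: -173017/70 ≈ -2471.7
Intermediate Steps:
Q(S) = 15 (Q(S) = -6 + 21 = 15)
L/M(-721, Q(6 - 1*9)) = -519051/210 = -519051*1/210 = -173017/70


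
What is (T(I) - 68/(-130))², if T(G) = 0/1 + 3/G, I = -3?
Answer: 961/4225 ≈ 0.22746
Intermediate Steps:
T(G) = 3/G (T(G) = 0*1 + 3/G = 0 + 3/G = 3/G)
(T(I) - 68/(-130))² = (3/(-3) - 68/(-130))² = (3*(-⅓) - 68*(-1/130))² = (-1 + 34/65)² = (-31/65)² = 961/4225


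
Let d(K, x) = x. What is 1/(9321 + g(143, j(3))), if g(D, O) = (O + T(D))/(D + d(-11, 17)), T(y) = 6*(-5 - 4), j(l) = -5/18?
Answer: 2880/26843503 ≈ 0.00010729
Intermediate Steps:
j(l) = -5/18 (j(l) = -5*1/18 = -5/18)
T(y) = -54 (T(y) = 6*(-9) = -54)
g(D, O) = (-54 + O)/(17 + D) (g(D, O) = (O - 54)/(D + 17) = (-54 + O)/(17 + D))
1/(9321 + g(143, j(3))) = 1/(9321 + (-54 - 5/18)/(17 + 143)) = 1/(9321 - 977/18/160) = 1/(9321 + (1/160)*(-977/18)) = 1/(9321 - 977/2880) = 1/(26843503/2880) = 2880/26843503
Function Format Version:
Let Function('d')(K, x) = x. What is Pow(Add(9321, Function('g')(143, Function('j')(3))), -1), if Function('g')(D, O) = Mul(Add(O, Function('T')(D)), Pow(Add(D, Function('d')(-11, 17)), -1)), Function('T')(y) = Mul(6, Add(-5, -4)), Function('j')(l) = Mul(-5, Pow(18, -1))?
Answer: Rational(2880, 26843503) ≈ 0.00010729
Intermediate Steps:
Function('j')(l) = Rational(-5, 18) (Function('j')(l) = Mul(-5, Rational(1, 18)) = Rational(-5, 18))
Function('T')(y) = -54 (Function('T')(y) = Mul(6, -9) = -54)
Function('g')(D, O) = Mul(Pow(Add(17, D), -1), Add(-54, O)) (Function('g')(D, O) = Mul(Add(O, -54), Pow(Add(D, 17), -1)) = Mul(Add(-54, O), Pow(Add(17, D), -1)) = Mul(Pow(Add(17, D), -1), Add(-54, O)))
Pow(Add(9321, Function('g')(143, Function('j')(3))), -1) = Pow(Add(9321, Mul(Pow(Add(17, 143), -1), Add(-54, Rational(-5, 18)))), -1) = Pow(Add(9321, Mul(Pow(160, -1), Rational(-977, 18))), -1) = Pow(Add(9321, Mul(Rational(1, 160), Rational(-977, 18))), -1) = Pow(Add(9321, Rational(-977, 2880)), -1) = Pow(Rational(26843503, 2880), -1) = Rational(2880, 26843503)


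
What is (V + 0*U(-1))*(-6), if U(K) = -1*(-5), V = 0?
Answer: 0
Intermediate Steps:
U(K) = 5
(V + 0*U(-1))*(-6) = (0 + 0*5)*(-6) = (0 + 0)*(-6) = 0*(-6) = 0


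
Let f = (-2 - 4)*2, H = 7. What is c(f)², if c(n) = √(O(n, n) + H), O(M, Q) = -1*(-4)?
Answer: 11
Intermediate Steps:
O(M, Q) = 4
f = -12 (f = -6*2 = -12)
c(n) = √11 (c(n) = √(4 + 7) = √11)
c(f)² = (√11)² = 11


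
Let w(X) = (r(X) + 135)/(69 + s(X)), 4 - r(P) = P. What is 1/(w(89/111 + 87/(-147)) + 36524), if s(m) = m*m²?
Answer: 11103618302099/405570886240709635 ≈ 2.7378e-5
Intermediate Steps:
r(P) = 4 - P
s(m) = m³
w(X) = (139 - X)/(69 + X³) (w(X) = ((4 - X) + 135)/(69 + X³) = (139 - X)/(69 + X³))
1/(w(89/111 + 87/(-147)) + 36524) = 1/((139 - (89/111 + 87/(-147)))/(69 + (89/111 + 87/(-147))³) + 36524) = 1/((139 - (89*(1/111) + 87*(-1/147)))/(69 + (89*(1/111) + 87*(-1/147))³) + 36524) = 1/((139 - (89/111 - 29/49))/(69 + (89/111 - 29/49)³) + 36524) = 1/((139 - 1*1142/5439)/(69 + (1142/5439)³) + 36524) = 1/((139 - 1142/5439)/(69 + 1489355288/160900419519) + 36524) = 1/((754879/5439)/(11103618302099/160900419519) + 36524) = 1/((160900419519/11103618302099)*(754879/5439) + 36524) = 1/(22331374845759/11103618302099 + 36524) = 1/(405570886240709635/11103618302099) = 11103618302099/405570886240709635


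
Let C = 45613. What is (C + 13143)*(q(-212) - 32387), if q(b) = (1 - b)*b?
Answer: -4556116508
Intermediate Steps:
q(b) = b*(1 - b)
(C + 13143)*(q(-212) - 32387) = (45613 + 13143)*(-212*(1 - 1*(-212)) - 32387) = 58756*(-212*(1 + 212) - 32387) = 58756*(-212*213 - 32387) = 58756*(-45156 - 32387) = 58756*(-77543) = -4556116508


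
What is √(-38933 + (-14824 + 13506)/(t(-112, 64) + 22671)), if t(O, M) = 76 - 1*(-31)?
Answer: 2*I*√1262495124961/11389 ≈ 197.31*I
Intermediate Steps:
t(O, M) = 107 (t(O, M) = 76 + 31 = 107)
√(-38933 + (-14824 + 13506)/(t(-112, 64) + 22671)) = √(-38933 + (-14824 + 13506)/(107 + 22671)) = √(-38933 - 1318/22778) = √(-38933 - 1318*1/22778) = √(-38933 - 659/11389) = √(-443408596/11389) = 2*I*√1262495124961/11389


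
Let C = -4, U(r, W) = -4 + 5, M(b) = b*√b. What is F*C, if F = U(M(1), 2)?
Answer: -4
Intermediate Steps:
M(b) = b^(3/2)
U(r, W) = 1
F = 1
F*C = 1*(-4) = -4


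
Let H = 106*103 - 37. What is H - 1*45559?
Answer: -34678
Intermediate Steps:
H = 10881 (H = 10918 - 37 = 10881)
H - 1*45559 = 10881 - 1*45559 = 10881 - 45559 = -34678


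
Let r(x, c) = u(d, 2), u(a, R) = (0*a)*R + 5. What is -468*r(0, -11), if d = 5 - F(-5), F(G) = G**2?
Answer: -2340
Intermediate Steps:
d = -20 (d = 5 - 1*(-5)**2 = 5 - 1*25 = 5 - 25 = -20)
u(a, R) = 5 (u(a, R) = 0*R + 5 = 0 + 5 = 5)
r(x, c) = 5
-468*r(0, -11) = -468*5 = -2340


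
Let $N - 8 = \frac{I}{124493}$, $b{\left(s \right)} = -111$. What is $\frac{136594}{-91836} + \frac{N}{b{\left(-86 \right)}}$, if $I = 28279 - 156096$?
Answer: $- \frac{327879993439}{211509374238} \approx -1.5502$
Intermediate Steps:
$I = -127817$
$N = \frac{868127}{124493}$ ($N = 8 - \frac{127817}{124493} = \frac{868127}{124493} \approx 6.9733$)
$\frac{136594}{-91836} + \frac{N}{b{\left(-86 \right)}} = \frac{136594}{-91836} + \frac{868127}{124493 \left(-111\right)} = 136594 \left(- \frac{1}{91836}\right) + \frac{868127}{124493} \left(- \frac{1}{111}\right) = - \frac{68297}{45918} - \frac{868127}{13818723} = - \frac{327879993439}{211509374238}$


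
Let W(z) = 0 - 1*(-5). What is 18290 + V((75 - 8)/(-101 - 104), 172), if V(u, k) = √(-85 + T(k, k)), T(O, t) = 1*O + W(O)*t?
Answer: 18290 + √947 ≈ 18321.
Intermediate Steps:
W(z) = 5 (W(z) = 0 + 5 = 5)
T(O, t) = O + 5*t (T(O, t) = 1*O + 5*t = O + 5*t)
V(u, k) = √(-85 + 6*k) (V(u, k) = √(-85 + (k + 5*k)) = √(-85 + 6*k))
18290 + V((75 - 8)/(-101 - 104), 172) = 18290 + √(-85 + 6*172) = 18290 + √(-85 + 1032) = 18290 + √947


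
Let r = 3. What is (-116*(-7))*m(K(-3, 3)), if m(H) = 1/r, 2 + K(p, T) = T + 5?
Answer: 812/3 ≈ 270.67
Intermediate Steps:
K(p, T) = 3 + T (K(p, T) = -2 + (T + 5) = -2 + (5 + T) = 3 + T)
m(H) = ⅓ (m(H) = 1/3 = ⅓)
(-116*(-7))*m(K(-3, 3)) = -116*(-7)*(⅓) = 812*(⅓) = 812/3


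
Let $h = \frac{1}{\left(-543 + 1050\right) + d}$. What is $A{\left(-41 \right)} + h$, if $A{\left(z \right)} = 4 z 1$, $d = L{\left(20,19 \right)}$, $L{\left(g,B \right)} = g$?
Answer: $- \frac{86427}{527} \approx -164.0$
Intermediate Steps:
$d = 20$
$A{\left(z \right)} = 4 z$
$h = \frac{1}{527}$ ($h = \frac{1}{\left(-543 + 1050\right) + 20} = \frac{1}{507 + 20} = \frac{1}{527} \approx 0.0018975$)
$A{\left(-41 \right)} + h = 4 \left(-41\right) + \frac{1}{527} = -164 + \frac{1}{527} = - \frac{86427}{527}$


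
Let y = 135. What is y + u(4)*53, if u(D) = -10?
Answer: -395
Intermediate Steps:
y + u(4)*53 = 135 - 10*53 = 135 - 530 = -395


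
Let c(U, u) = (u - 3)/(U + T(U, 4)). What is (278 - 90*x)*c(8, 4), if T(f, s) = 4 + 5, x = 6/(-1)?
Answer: 818/17 ≈ 48.118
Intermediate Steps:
x = -6 (x = 6*(-1) = -6)
T(f, s) = 9
c(U, u) = (-3 + u)/(9 + U) (c(U, u) = (u - 3)/(U + 9) = (-3 + u)/(9 + U))
(278 - 90*x)*c(8, 4) = (278 - 90*(-6))*((-3 + 4)/(9 + 8)) = (278 + 540)*(1/17) = 818*((1/17)*1) = 818*(1/17) = 818/17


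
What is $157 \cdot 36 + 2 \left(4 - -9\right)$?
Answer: $5678$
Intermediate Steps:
$157 \cdot 36 + 2 \left(4 - -9\right) = 5652 + 2 \left(4 + 9\right) = 5652 + 2 \cdot 13 = 5652 + 26 = 5678$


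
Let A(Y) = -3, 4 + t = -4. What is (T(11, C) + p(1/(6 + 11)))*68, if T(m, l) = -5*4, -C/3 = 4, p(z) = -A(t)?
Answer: -1156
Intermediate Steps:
t = -8 (t = -4 - 4 = -8)
p(z) = 3 (p(z) = -1*(-3) = 3)
C = -12 (C = -3*4 = -12)
T(m, l) = -20
(T(11, C) + p(1/(6 + 11)))*68 = (-20 + 3)*68 = -17*68 = -1156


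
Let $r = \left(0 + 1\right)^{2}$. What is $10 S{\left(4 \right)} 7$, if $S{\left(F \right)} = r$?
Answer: $70$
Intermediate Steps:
$r = 1$ ($r = 1^{2} = 1$)
$S{\left(F \right)} = 1$
$10 S{\left(4 \right)} 7 = 10 \cdot 1 \cdot 7 = 10 \cdot 7 = 70$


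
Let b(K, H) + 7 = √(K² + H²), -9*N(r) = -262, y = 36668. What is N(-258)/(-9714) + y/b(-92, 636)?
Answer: 137851687/222834303 + 146672*√25810/412911 ≈ 57.686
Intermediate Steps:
N(r) = 262/9 (N(r) = -⅑*(-262) = 262/9)
b(K, H) = -7 + √(H² + K²) (b(K, H) = -7 + √(K² + H²) = -7 + √(H² + K²))
N(-258)/(-9714) + y/b(-92, 636) = (262/9)/(-9714) + 36668/(-7 + √(636² + (-92)²)) = (262/9)*(-1/9714) + 36668/(-7 + √(404496 + 8464)) = -131/43713 + 36668/(-7 + √412960) = -131/43713 + 36668/(-7 + 4*√25810)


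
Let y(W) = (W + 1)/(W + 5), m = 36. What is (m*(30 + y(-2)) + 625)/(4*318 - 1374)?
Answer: -1693/102 ≈ -16.598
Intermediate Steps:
y(W) = (1 + W)/(5 + W)
(m*(30 + y(-2)) + 625)/(4*318 - 1374) = (36*(30 + (1 - 2)/(5 - 2)) + 625)/(4*318 - 1374) = (36*(30 - 1/3) + 625)/(1272 - 1374) = (36*(30 + (⅓)*(-1)) + 625)/(-102) = (36*(30 - ⅓) + 625)*(-1/102) = (36*(89/3) + 625)*(-1/102) = (1068 + 625)*(-1/102) = 1693*(-1/102) = -1693/102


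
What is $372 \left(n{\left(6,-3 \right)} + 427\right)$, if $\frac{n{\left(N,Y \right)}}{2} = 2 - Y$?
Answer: $162564$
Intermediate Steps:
$n{\left(N,Y \right)} = 4 - 2 Y$ ($n{\left(N,Y \right)} = 2 \left(2 - Y\right) = 4 - 2 Y$)
$372 \left(n{\left(6,-3 \right)} + 427\right) = 372 \left(\left(4 - -6\right) + 427\right) = 372 \left(\left(4 + 6\right) + 427\right) = 372 \left(10 + 427\right) = 372 \cdot 437 = 162564$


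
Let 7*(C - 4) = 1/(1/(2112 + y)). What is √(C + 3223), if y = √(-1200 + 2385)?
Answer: √(172907 + 7*√1185)/7 ≈ 59.444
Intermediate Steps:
y = √1185 ≈ 34.424
C = 2140/7 + √1185/7 (C = 4 + 1/(7*(1/(2112 + √1185))) = 4 + (2112 + √1185)/7 = 4 + (2112/7 + √1185/7) = 2140/7 + √1185/7 ≈ 310.63)
√(C + 3223) = √((2140/7 + √1185/7) + 3223) = √(24701/7 + √1185/7)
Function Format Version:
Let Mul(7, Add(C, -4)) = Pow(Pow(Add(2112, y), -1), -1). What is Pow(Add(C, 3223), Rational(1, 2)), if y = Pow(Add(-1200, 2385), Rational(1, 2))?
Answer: Mul(Rational(1, 7), Pow(Add(172907, Mul(7, Pow(1185, Rational(1, 2)))), Rational(1, 2))) ≈ 59.444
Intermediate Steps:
y = Pow(1185, Rational(1, 2)) ≈ 34.424
C = Add(Rational(2140, 7), Mul(Rational(1, 7), Pow(1185, Rational(1, 2)))) (C = Add(4, Mul(Rational(1, 7), Pow(Pow(Add(2112, Pow(1185, Rational(1, 2))), -1), -1))) = Add(4, Mul(Rational(1, 7), Add(2112, Pow(1185, Rational(1, 2))))) = Add(4, Add(Rational(2112, 7), Mul(Rational(1, 7), Pow(1185, Rational(1, 2))))) = Add(Rational(2140, 7), Mul(Rational(1, 7), Pow(1185, Rational(1, 2)))) ≈ 310.63)
Pow(Add(C, 3223), Rational(1, 2)) = Pow(Add(Add(Rational(2140, 7), Mul(Rational(1, 7), Pow(1185, Rational(1, 2)))), 3223), Rational(1, 2)) = Pow(Add(Rational(24701, 7), Mul(Rational(1, 7), Pow(1185, Rational(1, 2)))), Rational(1, 2))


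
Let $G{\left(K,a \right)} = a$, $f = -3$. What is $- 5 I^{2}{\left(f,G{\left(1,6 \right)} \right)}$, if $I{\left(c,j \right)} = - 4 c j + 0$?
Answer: $-25920$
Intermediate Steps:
$I{\left(c,j \right)} = - 4 c j$ ($I{\left(c,j \right)} = - 4 c j + 0 = - 4 c j$)
$- 5 I^{2}{\left(f,G{\left(1,6 \right)} \right)} = - 5 \left(\left(-4\right) \left(-3\right) 6\right)^{2} = - 5 \cdot 72^{2} = \left(-5\right) 5184 = -25920$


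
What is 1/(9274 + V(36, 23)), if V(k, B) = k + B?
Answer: 1/9333 ≈ 0.00010715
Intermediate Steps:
V(k, B) = B + k
1/(9274 + V(36, 23)) = 1/(9274 + (23 + 36)) = 1/(9274 + 59) = 1/9333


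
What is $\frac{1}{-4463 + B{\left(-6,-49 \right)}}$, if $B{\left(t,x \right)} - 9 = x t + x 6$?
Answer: $- \frac{1}{4454} \approx -0.00022452$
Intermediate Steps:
$B{\left(t,x \right)} = 9 + 6 x + t x$ ($B{\left(t,x \right)} = 9 + \left(x t + x 6\right) = 9 + \left(t x + 6 x\right) = 9 + \left(6 x + t x\right) = 9 + 6 x + t x$)
$\frac{1}{-4463 + B{\left(-6,-49 \right)}} = \frac{1}{-4463 + \left(9 + 6 \left(-49\right) - -294\right)} = \frac{1}{-4463 + \left(9 - 294 + 294\right)} = \frac{1}{-4463 + 9} = \frac{1}{-4454} = - \frac{1}{4454}$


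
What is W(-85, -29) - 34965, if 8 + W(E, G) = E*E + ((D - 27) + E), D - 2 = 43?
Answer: -27815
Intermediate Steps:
D = 45 (D = 2 + 43 = 45)
W(E, G) = 10 + E + E² (W(E, G) = -8 + (E*E + ((45 - 27) + E)) = -8 + (E² + (18 + E)) = -8 + (18 + E + E²) = 10 + E + E²)
W(-85, -29) - 34965 = (10 - 85 + (-85)²) - 34965 = (10 - 85 + 7225) - 34965 = 7150 - 34965 = -27815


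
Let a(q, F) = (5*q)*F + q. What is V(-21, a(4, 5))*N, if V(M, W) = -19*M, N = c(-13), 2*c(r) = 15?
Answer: 5985/2 ≈ 2992.5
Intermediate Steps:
c(r) = 15/2 (c(r) = (½)*15 = 15/2)
N = 15/2 ≈ 7.5000
a(q, F) = q + 5*F*q (a(q, F) = 5*F*q + q = q + 5*F*q)
V(-21, a(4, 5))*N = -19*(-21)*(15/2) = 399*(15/2) = 5985/2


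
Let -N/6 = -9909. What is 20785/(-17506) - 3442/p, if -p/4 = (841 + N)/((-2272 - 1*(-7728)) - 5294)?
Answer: 1187122331/1055524270 ≈ 1.1247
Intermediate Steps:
N = 59454 (N = -6*(-9909) = 59454)
p = -120590/81 (p = -4*(841 + 59454)/((-2272 - 1*(-7728)) - 5294) = -241180/((-2272 + 7728) - 5294) = -241180/(5456 - 5294) = -241180/162 = -4*60295/162 = -120590/81 ≈ -1488.8)
20785/(-17506) - 3442/p = 20785/(-17506) - 3442/(-120590/81) = 20785*(-1/17506) - 3442*(-81/120590) = -20785/17506 + 139401/60295 = 1187122331/1055524270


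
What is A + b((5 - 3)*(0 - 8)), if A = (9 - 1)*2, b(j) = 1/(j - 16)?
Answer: 511/32 ≈ 15.969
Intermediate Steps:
b(j) = 1/(-16 + j)
A = 16 (A = 8*2 = 16)
A + b((5 - 3)*(0 - 8)) = 16 + 1/(-16 + (5 - 3)*(0 - 8)) = 16 + 1/(-16 + 2*(-8)) = 16 + 1/(-16 - 16) = 16 + 1/(-32) = 16 - 1/32 = 511/32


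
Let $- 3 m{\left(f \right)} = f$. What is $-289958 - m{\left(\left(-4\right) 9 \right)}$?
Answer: $-289970$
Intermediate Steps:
$m{\left(f \right)} = - \frac{f}{3}$
$-289958 - m{\left(\left(-4\right) 9 \right)} = -289958 - - \frac{\left(-4\right) 9}{3} = -289958 - \left(- \frac{1}{3}\right) \left(-36\right) = -289958 - 12 = -289970$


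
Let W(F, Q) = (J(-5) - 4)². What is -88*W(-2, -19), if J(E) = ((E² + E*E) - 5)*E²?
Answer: -110584408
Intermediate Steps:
J(E) = E²*(-5 + 2*E²) (J(E) = ((E² + E²) - 5)*E² = (2*E² - 5)*E² = (-5 + 2*E²)*E² = E²*(-5 + 2*E²))
W(F, Q) = 1256641 (W(F, Q) = ((-5)²*(-5 + 2*(-5)²) - 4)² = (25*(-5 + 2*25) - 4)² = (25*(-5 + 50) - 4)² = (25*45 - 4)² = (1125 - 4)² = 1121² = 1256641)
-88*W(-2, -19) = -88*1256641 = -110584408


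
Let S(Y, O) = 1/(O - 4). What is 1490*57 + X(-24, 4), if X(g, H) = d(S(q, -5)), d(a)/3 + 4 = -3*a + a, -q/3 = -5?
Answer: 254756/3 ≈ 84919.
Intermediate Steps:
q = 15 (q = -3*(-5) = 15)
S(Y, O) = 1/(-4 + O)
d(a) = -12 - 6*a (d(a) = -12 + 3*(-3*a + a) = -12 + 3*(-2*a) = -12 - 6*a)
X(g, H) = -34/3 (X(g, H) = -12 - 6/(-4 - 5) = -12 - 6/(-9) = -12 - 6*(-⅑) = -12 + ⅔ = -34/3)
1490*57 + X(-24, 4) = 1490*57 - 34/3 = 84930 - 34/3 = 254756/3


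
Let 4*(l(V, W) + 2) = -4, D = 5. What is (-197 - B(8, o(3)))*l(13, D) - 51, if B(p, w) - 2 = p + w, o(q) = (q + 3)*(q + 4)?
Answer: 696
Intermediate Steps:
o(q) = (3 + q)*(4 + q)
l(V, W) = -3 (l(V, W) = -2 + (1/4)*(-4) = -2 - 1 = -3)
B(p, w) = 2 + p + w (B(p, w) = 2 + (p + w) = 2 + p + w)
(-197 - B(8, o(3)))*l(13, D) - 51 = (-197 - (2 + 8 + (12 + 3**2 + 7*3)))*(-3) - 51 = (-197 - (2 + 8 + (12 + 9 + 21)))*(-3) - 51 = (-197 - (2 + 8 + 42))*(-3) - 51 = (-197 - 1*52)*(-3) - 51 = (-197 - 52)*(-3) - 51 = -249*(-3) - 51 = 747 - 51 = 696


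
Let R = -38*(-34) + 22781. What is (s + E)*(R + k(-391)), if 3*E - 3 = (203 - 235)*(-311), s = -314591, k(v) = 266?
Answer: -7576065434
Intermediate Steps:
E = 9955/3 (E = 1 + ((203 - 235)*(-311))/3 = 1 + (-32*(-311))/3 = 1 + (⅓)*9952 = 1 + 9952/3 = 9955/3 ≈ 3318.3)
R = 24073 (R = 1292 + 22781 = 24073)
(s + E)*(R + k(-391)) = (-314591 + 9955/3)*(24073 + 266) = -933818/3*24339 = -7576065434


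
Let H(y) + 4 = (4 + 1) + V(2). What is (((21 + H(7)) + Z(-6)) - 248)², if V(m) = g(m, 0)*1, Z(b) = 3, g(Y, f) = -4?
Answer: 51529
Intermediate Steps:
V(m) = -4 (V(m) = -4*1 = -4)
H(y) = -3 (H(y) = -4 + ((4 + 1) - 4) = -4 + (5 - 4) = -4 + 1 = -3)
(((21 + H(7)) + Z(-6)) - 248)² = (((21 - 3) + 3) - 248)² = ((18 + 3) - 248)² = (21 - 248)² = (-227)² = 51529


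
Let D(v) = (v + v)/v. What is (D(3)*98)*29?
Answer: 5684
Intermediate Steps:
D(v) = 2 (D(v) = (2*v)/v = 2)
(D(3)*98)*29 = (2*98)*29 = 196*29 = 5684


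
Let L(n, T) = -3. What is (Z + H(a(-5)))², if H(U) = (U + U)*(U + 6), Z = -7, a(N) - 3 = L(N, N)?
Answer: 49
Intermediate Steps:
a(N) = 0 (a(N) = 3 - 3 = 0)
H(U) = 2*U*(6 + U) (H(U) = (2*U)*(6 + U) = 2*U*(6 + U))
(Z + H(a(-5)))² = (-7 + 2*0*(6 + 0))² = (-7 + 2*0*6)² = (-7 + 0)² = (-7)² = 49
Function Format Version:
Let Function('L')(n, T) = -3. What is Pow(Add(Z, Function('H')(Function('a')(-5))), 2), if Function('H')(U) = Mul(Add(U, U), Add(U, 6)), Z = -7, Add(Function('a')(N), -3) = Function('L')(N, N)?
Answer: 49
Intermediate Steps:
Function('a')(N) = 0 (Function('a')(N) = Add(3, -3) = 0)
Function('H')(U) = Mul(2, U, Add(6, U)) (Function('H')(U) = Mul(Mul(2, U), Add(6, U)) = Mul(2, U, Add(6, U)))
Pow(Add(Z, Function('H')(Function('a')(-5))), 2) = Pow(Add(-7, Mul(2, 0, Add(6, 0))), 2) = Pow(Add(-7, Mul(2, 0, 6)), 2) = Pow(Add(-7, 0), 2) = Pow(-7, 2) = 49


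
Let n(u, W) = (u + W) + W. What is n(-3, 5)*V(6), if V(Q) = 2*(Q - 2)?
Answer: 56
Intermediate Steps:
n(u, W) = u + 2*W (n(u, W) = (W + u) + W = u + 2*W)
V(Q) = -4 + 2*Q (V(Q) = 2*(-2 + Q) = -4 + 2*Q)
n(-3, 5)*V(6) = (-3 + 2*5)*(-4 + 2*6) = (-3 + 10)*(-4 + 12) = 7*8 = 56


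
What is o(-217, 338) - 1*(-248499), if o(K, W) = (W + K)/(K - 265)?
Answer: 119776397/482 ≈ 2.4850e+5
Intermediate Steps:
o(K, W) = (K + W)/(-265 + K)
o(-217, 338) - 1*(-248499) = (-217 + 338)/(-265 - 217) - 1*(-248499) = 121/(-482) + 248499 = -1/482*121 + 248499 = -121/482 + 248499 = 119776397/482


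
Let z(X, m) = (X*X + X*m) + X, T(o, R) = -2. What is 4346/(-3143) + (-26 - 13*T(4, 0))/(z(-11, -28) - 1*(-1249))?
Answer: -4346/3143 ≈ -1.3828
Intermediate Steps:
z(X, m) = X + X² + X*m (z(X, m) = (X² + X*m) + X = X + X² + X*m)
4346/(-3143) + (-26 - 13*T(4, 0))/(z(-11, -28) - 1*(-1249)) = 4346/(-3143) + (-26 - 13*(-2))/(-11*(1 - 11 - 28) - 1*(-1249)) = 4346*(-1/3143) + (-26 + 26)/(-11*(-38) + 1249) = -4346/3143 + 0/(418 + 1249) = -4346/3143 + 0/1667 = -4346/3143 + 0*(1/1667) = -4346/3143 + 0 = -4346/3143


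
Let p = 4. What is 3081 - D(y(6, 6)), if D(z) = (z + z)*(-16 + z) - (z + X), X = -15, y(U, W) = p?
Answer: 3166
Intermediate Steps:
y(U, W) = 4
D(z) = 15 - z + 2*z*(-16 + z) (D(z) = (z + z)*(-16 + z) - (z - 15) = (2*z)*(-16 + z) - (-15 + z) = 2*z*(-16 + z) + (15 - z) = 15 - z + 2*z*(-16 + z))
3081 - D(y(6, 6)) = 3081 - (15 - 33*4 + 2*4²) = 3081 - (15 - 132 + 2*16) = 3081 - (15 - 132 + 32) = 3081 - 1*(-85) = 3081 + 85 = 3166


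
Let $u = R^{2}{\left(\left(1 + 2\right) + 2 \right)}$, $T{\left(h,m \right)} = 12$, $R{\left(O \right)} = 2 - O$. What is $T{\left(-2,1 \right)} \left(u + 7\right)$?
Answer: $192$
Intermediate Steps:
$u = 9$ ($u = \left(2 - \left(\left(1 + 2\right) + 2\right)\right)^{2} = \left(2 - \left(3 + 2\right)\right)^{2} = \left(2 - 5\right)^{2} = \left(-3\right)^{2} = 9$)
$T{\left(-2,1 \right)} \left(u + 7\right) = 12 \left(9 + 7\right) = 12 \cdot 16 = 192$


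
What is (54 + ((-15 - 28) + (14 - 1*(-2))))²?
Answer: 729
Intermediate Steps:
(54 + ((-15 - 28) + (14 - 1*(-2))))² = (54 + (-43 + (14 + 2)))² = (54 + (-43 + 16))² = (54 - 27)² = 27² = 729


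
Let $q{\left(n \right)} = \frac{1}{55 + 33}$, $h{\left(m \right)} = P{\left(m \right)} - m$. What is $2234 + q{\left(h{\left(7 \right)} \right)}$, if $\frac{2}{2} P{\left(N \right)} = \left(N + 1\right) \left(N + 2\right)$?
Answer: $\frac{196593}{88} \approx 2234.0$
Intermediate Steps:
$P{\left(N \right)} = \left(1 + N\right) \left(2 + N\right)$ ($P{\left(N \right)} = \left(N + 1\right) \left(N + 2\right) = \left(1 + N\right) \left(2 + N\right)$)
$h{\left(m \right)} = 2 + m^{2} + 2 m$ ($h{\left(m \right)} = \left(2 + m^{2} + 3 m\right) - m = 2 + m^{2} + 2 m$)
$q{\left(n \right)} = \frac{1}{88}$
$2234 + q{\left(h{\left(7 \right)} \right)} = 2234 + \frac{1}{88} = \frac{196593}{88}$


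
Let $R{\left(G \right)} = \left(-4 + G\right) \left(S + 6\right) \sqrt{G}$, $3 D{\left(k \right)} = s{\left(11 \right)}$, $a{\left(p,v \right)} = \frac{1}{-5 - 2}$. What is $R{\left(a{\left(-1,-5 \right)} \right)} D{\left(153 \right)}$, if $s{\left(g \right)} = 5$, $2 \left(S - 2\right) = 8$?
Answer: $- \frac{580 i \sqrt{7}}{49} \approx - 31.317 i$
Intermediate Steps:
$S = 6$ ($S = 2 + \frac{1}{2} \cdot 8 = 2 + 4 = 6$)
$a{\left(p,v \right)} = - \frac{1}{7}$ ($a{\left(p,v \right)} = \frac{1}{-7} = - \frac{1}{7}$)
$D{\left(k \right)} = \frac{5}{3}$ ($D{\left(k \right)} = \frac{1}{3} \cdot 5 = \frac{5}{3}$)
$R{\left(G \right)} = \sqrt{G} \left(-48 + 12 G\right)$ ($R{\left(G \right)} = \left(-4 + G\right) \left(6 + 6\right) \sqrt{G} = \left(-4 + G\right) 12 \sqrt{G} = \left(-48 + 12 G\right) \sqrt{G} = \sqrt{G} \left(-48 + 12 G\right)$)
$R{\left(a{\left(-1,-5 \right)} \right)} D{\left(153 \right)} = 12 \sqrt{- \frac{1}{7}} \left(-4 - \frac{1}{7}\right) \frac{5}{3} = 12 \frac{i \sqrt{7}}{7} \left(- \frac{29}{7}\right) \frac{5}{3} = - \frac{348 i \sqrt{7}}{49} \cdot \frac{5}{3} = - \frac{580 i \sqrt{7}}{49}$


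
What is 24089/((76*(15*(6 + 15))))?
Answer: 24089/23940 ≈ 1.0062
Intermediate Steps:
24089/((76*(15*(6 + 15)))) = 24089/((76*(15*21))) = 24089/((76*315)) = 24089/23940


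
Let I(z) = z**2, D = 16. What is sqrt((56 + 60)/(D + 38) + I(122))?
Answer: sqrt(1205778)/9 ≈ 122.01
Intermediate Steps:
sqrt((56 + 60)/(D + 38) + I(122)) = sqrt((56 + 60)/(16 + 38) + 122**2) = sqrt(116/54 + 14884) = sqrt((1/54)*116 + 14884) = sqrt(58/27 + 14884) = sqrt(401926/27) = sqrt(1205778)/9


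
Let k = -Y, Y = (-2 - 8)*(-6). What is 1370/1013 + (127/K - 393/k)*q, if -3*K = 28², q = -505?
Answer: -2431008243/794192 ≈ -3061.0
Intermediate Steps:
K = -784/3 (K = -⅓*28² = -⅓*784 = -784/3 ≈ -261.33)
Y = 60 (Y = -10*(-6) = 60)
k = -60 (k = -1*60 = -60)
1370/1013 + (127/K - 393/k)*q = 1370/1013 + (127/(-784/3) - 393/(-60))*(-505) = 1370*(1/1013) + (127*(-3/784) - 393*(-1/60))*(-505) = 1370/1013 + (-381/784 + 131/20)*(-505) = 1370/1013 + (23771/3920)*(-505) = 1370/1013 - 2400871/784 = -2431008243/794192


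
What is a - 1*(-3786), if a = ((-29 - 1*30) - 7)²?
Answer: 8142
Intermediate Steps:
a = 4356 (a = ((-29 - 30) - 7)² = (-59 - 7)² = (-66)² = 4356)
a - 1*(-3786) = 4356 - 1*(-3786) = 4356 + 3786 = 8142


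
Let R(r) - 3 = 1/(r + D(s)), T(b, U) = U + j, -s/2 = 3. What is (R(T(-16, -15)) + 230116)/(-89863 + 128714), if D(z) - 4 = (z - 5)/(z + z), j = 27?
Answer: 46714169/7886753 ≈ 5.9231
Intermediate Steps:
s = -6 (s = -2*3 = -6)
D(z) = 4 + (-5 + z)/(2*z) (D(z) = 4 + (z - 5)/(z + z) = 4 + (-5 + z)/((2*z)) = 4 + (-5 + z)*(1/(2*z)) = 4 + (-5 + z)/(2*z))
T(b, U) = 27 + U (T(b, U) = U + 27 = 27 + U)
R(r) = 3 + 1/(59/12 + r) (R(r) = 3 + 1/(r + (½)*(-5 + 9*(-6))/(-6)) = 3 + 1/(r + (½)*(-⅙)*(-5 - 54)) = 3 + 1/(r + (½)*(-⅙)*(-59)) = 3 + 1/(r + 59/12) = 3 + 1/(59/12 + r))
(R(T(-16, -15)) + 230116)/(-89863 + 128714) = (9*(21 + 4*(27 - 15))/(59 + 12*(27 - 15)) + 230116)/(-89863 + 128714) = (9*(21 + 4*12)/(59 + 12*12) + 230116)/38851 = (9*(21 + 48)/(59 + 144) + 230116)*(1/38851) = (9*69/203 + 230116)*(1/38851) = (9*(1/203)*69 + 230116)*(1/38851) = (621/203 + 230116)*(1/38851) = (46714169/203)*(1/38851) = 46714169/7886753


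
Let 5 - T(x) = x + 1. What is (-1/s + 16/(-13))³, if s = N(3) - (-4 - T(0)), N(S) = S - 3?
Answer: -2803221/1124864 ≈ -2.4921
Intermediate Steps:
T(x) = 4 - x (T(x) = 5 - (x + 1) = 5 - (1 + x) = 5 + (-1 - x) = 4 - x)
N(S) = -3 + S
s = 8 (s = (-3 + 3) - (-4 - (4 - 1*0)) = 0 - (-4 - (4 + 0)) = 0 - (-4 - 1*4) = 0 - (-4 - 4) = 0 - 1*(-8) = 0 + 8 = 8)
(-1/s + 16/(-13))³ = (-1/8 + 16/(-13))³ = (-1*⅛ + 16*(-1/13))³ = (-⅛ - 16/13)³ = (-141/104)³ = -2803221/1124864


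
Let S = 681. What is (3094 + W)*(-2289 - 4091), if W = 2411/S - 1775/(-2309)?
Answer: -31082537618000/1572429 ≈ -1.9767e+7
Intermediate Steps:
W = 6775774/1572429 (W = 2411/681 - 1775/(-2309) = 2411*(1/681) - 1775*(-1/2309) = 2411/681 + 1775/2309 = 6775774/1572429 ≈ 4.3091)
(3094 + W)*(-2289 - 4091) = (3094 + 6775774/1572429)*(-2289 - 4091) = (4871871100/1572429)*(-6380) = -31082537618000/1572429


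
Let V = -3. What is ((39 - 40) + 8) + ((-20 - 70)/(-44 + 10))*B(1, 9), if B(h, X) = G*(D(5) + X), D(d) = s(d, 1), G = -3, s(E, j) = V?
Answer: -691/17 ≈ -40.647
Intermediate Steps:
s(E, j) = -3
D(d) = -3
B(h, X) = 9 - 3*X (B(h, X) = -3*(-3 + X) = 9 - 3*X)
((39 - 40) + 8) + ((-20 - 70)/(-44 + 10))*B(1, 9) = ((39 - 40) + 8) + ((-20 - 70)/(-44 + 10))*(9 - 3*9) = (-1 + 8) + (-90/(-34))*(9 - 27) = 7 - 90*(-1/34)*(-18) = 7 + (45/17)*(-18) = 7 - 810/17 = -691/17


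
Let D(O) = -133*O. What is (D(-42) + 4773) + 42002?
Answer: 52361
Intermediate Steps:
(D(-42) + 4773) + 42002 = (-133*(-42) + 4773) + 42002 = (5586 + 4773) + 42002 = 10359 + 42002 = 52361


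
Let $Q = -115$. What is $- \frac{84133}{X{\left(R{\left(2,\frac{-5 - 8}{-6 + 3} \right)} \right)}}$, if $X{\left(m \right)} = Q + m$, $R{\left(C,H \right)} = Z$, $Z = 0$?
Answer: $\frac{84133}{115} \approx 731.59$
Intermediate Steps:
$R{\left(C,H \right)} = 0$
$X{\left(m \right)} = -115 + m$
$- \frac{84133}{X{\left(R{\left(2,\frac{-5 - 8}{-6 + 3} \right)} \right)}} = - \frac{84133}{-115 + 0} = - \frac{84133}{-115} = \left(-84133\right) \left(- \frac{1}{115}\right) = \frac{84133}{115}$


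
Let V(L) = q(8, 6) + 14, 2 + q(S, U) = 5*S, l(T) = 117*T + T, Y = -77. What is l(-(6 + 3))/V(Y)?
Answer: -531/26 ≈ -20.423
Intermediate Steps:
l(T) = 118*T
q(S, U) = -2 + 5*S
V(L) = 52 (V(L) = (-2 + 5*8) + 14 = (-2 + 40) + 14 = 38 + 14 = 52)
l(-(6 + 3))/V(Y) = (118*(-(6 + 3)))/52 = (118*(-1*9))*(1/52) = (118*(-9))*(1/52) = -1062*1/52 = -531/26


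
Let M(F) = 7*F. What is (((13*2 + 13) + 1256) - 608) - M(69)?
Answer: 204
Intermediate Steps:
(((13*2 + 13) + 1256) - 608) - M(69) = (((13*2 + 13) + 1256) - 608) - 7*69 = (((26 + 13) + 1256) - 608) - 1*483 = ((39 + 1256) - 608) - 483 = (1295 - 608) - 483 = 687 - 483 = 204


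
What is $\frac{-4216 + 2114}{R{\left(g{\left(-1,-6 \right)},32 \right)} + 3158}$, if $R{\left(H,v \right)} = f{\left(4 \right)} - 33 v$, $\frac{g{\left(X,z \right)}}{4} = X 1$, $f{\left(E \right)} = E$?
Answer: $- \frac{1051}{1053} \approx -0.9981$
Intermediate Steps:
$g{\left(X,z \right)} = 4 X$ ($g{\left(X,z \right)} = 4 X 1 = 4 X$)
$R{\left(H,v \right)} = 4 - 33 v$
$\frac{-4216 + 2114}{R{\left(g{\left(-1,-6 \right)},32 \right)} + 3158} = \frac{-4216 + 2114}{\left(4 - 1056\right) + 3158} = - \frac{2102}{\left(4 - 1056\right) + 3158} = - \frac{2102}{-1052 + 3158} = - \frac{2102}{2106} = \left(-2102\right) \frac{1}{2106} = - \frac{1051}{1053}$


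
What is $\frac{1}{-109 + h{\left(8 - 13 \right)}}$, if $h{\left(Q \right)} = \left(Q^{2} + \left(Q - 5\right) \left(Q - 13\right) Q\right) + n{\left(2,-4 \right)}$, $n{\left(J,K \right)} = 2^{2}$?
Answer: $- \frac{1}{980} \approx -0.0010204$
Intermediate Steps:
$n{\left(J,K \right)} = 4$
$h{\left(Q \right)} = 4 + Q^{2} + Q \left(-13 + Q\right) \left(-5 + Q\right)$ ($h{\left(Q \right)} = \left(Q^{2} + \left(Q - 5\right) \left(Q - 13\right) Q\right) + 4 = \left(Q^{2} + \left(-5 + Q\right) \left(-13 + Q\right) Q\right) + 4 = \left(Q^{2} + \left(-13 + Q\right) \left(-5 + Q\right) Q\right) + 4 = \left(Q^{2} + Q \left(-13 + Q\right) \left(-5 + Q\right)\right) + 4 = 4 + Q^{2} + Q \left(-13 + Q\right) \left(-5 + Q\right)$)
$\frac{1}{-109 + h{\left(8 - 13 \right)}} = \frac{1}{-109 + \left(4 + \left(8 - 13\right)^{3} - 17 \left(8 - 13\right)^{2} + 65 \left(8 - 13\right)\right)} = \frac{1}{-109 + \left(4 + \left(-5\right)^{3} - 17 \left(-5\right)^{2} + 65 \left(-5\right)\right)} = \frac{1}{-109 - 871} = \frac{1}{-980} = - \frac{1}{980}$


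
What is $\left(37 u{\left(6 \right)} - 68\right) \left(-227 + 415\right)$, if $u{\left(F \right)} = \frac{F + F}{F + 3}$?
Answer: $- \frac{10528}{3} \approx -3509.3$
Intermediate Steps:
$u{\left(F \right)} = \frac{2 F}{3 + F}$
$\left(37 u{\left(6 \right)} - 68\right) \left(-227 + 415\right) = \left(37 \cdot 2 \cdot 6 \frac{1}{3 + 6} - 68\right) \left(-227 + 415\right) = \left(37 \cdot 2 \cdot 6 \cdot \frac{1}{9} - 68\right) 188 = \left(37 \cdot \frac{4}{3} - 68\right) 188 = \left(\frac{148}{3} - 68\right) 188 = \left(- \frac{56}{3}\right) 188 = - \frac{10528}{3}$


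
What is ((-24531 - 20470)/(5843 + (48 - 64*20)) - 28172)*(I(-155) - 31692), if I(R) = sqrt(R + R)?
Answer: 1372750526452/1537 - 129946093*I*sqrt(310)/4611 ≈ 8.9314e+8 - 4.9619e+5*I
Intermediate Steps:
I(R) = sqrt(2)*sqrt(R) (I(R) = sqrt(2*R) = sqrt(2)*sqrt(R))
((-24531 - 20470)/(5843 + (48 - 64*20)) - 28172)*(I(-155) - 31692) = ((-24531 - 20470)/(5843 + (48 - 64*20)) - 28172)*(sqrt(2)*sqrt(-155) - 31692) = (-45001/(5843 + (48 - 1280)) - 28172)*(sqrt(2)*(I*sqrt(155)) - 31692) = (-45001/(5843 - 1232) - 28172)*(I*sqrt(310) - 31692) = (-45001/4611 - 28172)*(-31692 + I*sqrt(310)) = -129946093*(-31692 + I*sqrt(310))/4611 = 1372750526452/1537 - 129946093*I*sqrt(310)/4611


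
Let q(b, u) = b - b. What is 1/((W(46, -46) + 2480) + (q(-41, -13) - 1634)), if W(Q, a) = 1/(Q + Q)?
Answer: 92/77833 ≈ 0.0011820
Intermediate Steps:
q(b, u) = 0
W(Q, a) = 1/(2*Q)
1/((W(46, -46) + 2480) + (q(-41, -13) - 1634)) = 1/(((1/2)/46 + 2480) + (0 - 1634)) = 1/(((1/2)*(1/46) + 2480) - 1634) = 1/((1/92 + 2480) - 1634) = 1/(228161/92 - 1634) = 1/(77833/92) = 92/77833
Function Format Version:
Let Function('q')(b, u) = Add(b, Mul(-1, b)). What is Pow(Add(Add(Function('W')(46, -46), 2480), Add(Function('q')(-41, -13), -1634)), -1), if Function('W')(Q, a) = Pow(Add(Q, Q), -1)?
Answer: Rational(92, 77833) ≈ 0.0011820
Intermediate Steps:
Function('q')(b, u) = 0
Function('W')(Q, a) = Mul(Rational(1, 2), Pow(Q, -1)) (Function('W')(Q, a) = Pow(Mul(2, Q), -1) = Mul(Rational(1, 2), Pow(Q, -1)))
Pow(Add(Add(Function('W')(46, -46), 2480), Add(Function('q')(-41, -13), -1634)), -1) = Pow(Add(Add(Mul(Rational(1, 2), Pow(46, -1)), 2480), Add(0, -1634)), -1) = Pow(Add(Add(Mul(Rational(1, 2), Rational(1, 46)), 2480), -1634), -1) = Pow(Add(Add(Rational(1, 92), 2480), -1634), -1) = Pow(Add(Rational(228161, 92), -1634), -1) = Pow(Rational(77833, 92), -1) = Rational(92, 77833)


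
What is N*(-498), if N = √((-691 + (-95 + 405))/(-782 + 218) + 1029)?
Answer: -249*√9098213/47 ≈ -15980.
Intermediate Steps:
N = √9098213/94 (N = √((-691 + 310)/(-564) + 1029) = √(-381*(-1/564) + 1029) = √(127/188 + 1029) = √(193579/188) = √9098213/94 ≈ 32.089)
N*(-498) = (√9098213/94)*(-498) = -249*√9098213/47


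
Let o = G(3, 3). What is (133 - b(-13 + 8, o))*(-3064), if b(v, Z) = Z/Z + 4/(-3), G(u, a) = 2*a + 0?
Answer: -1225600/3 ≈ -4.0853e+5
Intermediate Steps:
G(u, a) = 2*a
o = 6 (o = 2*3 = 6)
b(v, Z) = -⅓ (b(v, Z) = 1 + 4*(-⅓) = 1 - 4/3 = -⅓)
(133 - b(-13 + 8, o))*(-3064) = (133 - 1*(-⅓))*(-3064) = (133 + ⅓)*(-3064) = (400/3)*(-3064) = -1225600/3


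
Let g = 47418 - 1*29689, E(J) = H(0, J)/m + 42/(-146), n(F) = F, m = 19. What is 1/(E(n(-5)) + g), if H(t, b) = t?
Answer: 73/1294196 ≈ 5.6406e-5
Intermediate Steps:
E(J) = -21/73 (E(J) = 0/19 + 42/(-146) = 0*(1/19) + 42*(-1/146) = 0 - 21/73 = -21/73)
g = 17729 (g = 47418 - 29689 = 17729)
1/(E(n(-5)) + g) = 1/(-21/73 + 17729) = 1/(1294196/73) = 73/1294196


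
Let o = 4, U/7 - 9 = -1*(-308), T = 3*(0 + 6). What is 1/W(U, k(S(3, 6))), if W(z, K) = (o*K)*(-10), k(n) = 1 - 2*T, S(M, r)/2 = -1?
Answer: 1/1400 ≈ 0.00071429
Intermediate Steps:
T = 18 (T = 3*6 = 18)
S(M, r) = -2 (S(M, r) = 2*(-1) = -2)
U = 2219 (U = 63 + 7*(-1*(-308)) = 63 + 7*308 = 63 + 2156 = 2219)
k(n) = -35 (k(n) = 1 - 2*18 = 1 - 36 = -35)
W(z, K) = -40*K (W(z, K) = (4*K)*(-10) = -40*K)
1/W(U, k(S(3, 6))) = 1/(-40*(-35)) = 1/1400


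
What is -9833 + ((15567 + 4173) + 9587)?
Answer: 19494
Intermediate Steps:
-9833 + ((15567 + 4173) + 9587) = -9833 + (19740 + 9587) = -9833 + 29327 = 19494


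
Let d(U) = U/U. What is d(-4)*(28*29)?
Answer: 812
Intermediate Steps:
d(U) = 1
d(-4)*(28*29) = 1*(28*29) = 1*812 = 812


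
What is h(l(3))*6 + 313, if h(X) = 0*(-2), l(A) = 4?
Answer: 313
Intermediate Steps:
h(X) = 0
h(l(3))*6 + 313 = 0*6 + 313 = 0 + 313 = 313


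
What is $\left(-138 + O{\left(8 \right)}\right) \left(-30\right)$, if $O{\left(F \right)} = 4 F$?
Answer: $3180$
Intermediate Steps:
$\left(-138 + O{\left(8 \right)}\right) \left(-30\right) = \left(-138 + 4 \cdot 8\right) \left(-30\right) = \left(-138 + 32\right) \left(-30\right) = \left(-106\right) \left(-30\right) = 3180$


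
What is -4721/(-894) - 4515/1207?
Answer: 1661837/1079058 ≈ 1.5401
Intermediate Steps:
-4721/(-894) - 4515/1207 = -4721*(-1/894) - 4515*1/1207 = 4721/894 - 4515/1207 = 1661837/1079058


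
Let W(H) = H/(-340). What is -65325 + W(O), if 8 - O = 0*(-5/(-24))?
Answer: -5552627/85 ≈ -65325.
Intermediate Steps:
O = 8 (O = 8 - 0*(-5/(-24)) = 8 - 0*(-5*(-1/24)) = 8 - 0*5/24 = 8 - 1*0 = 8 + 0 = 8)
W(H) = -H/340 (W(H) = H*(-1/340) = -H/340)
-65325 + W(O) = -65325 - 1/340*8 = -65325 - 2/85 = -5552627/85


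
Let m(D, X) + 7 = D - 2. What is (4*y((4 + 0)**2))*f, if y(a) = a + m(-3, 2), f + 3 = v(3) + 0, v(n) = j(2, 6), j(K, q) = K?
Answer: -16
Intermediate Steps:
v(n) = 2
m(D, X) = -9 + D (m(D, X) = -7 + (D - 2) = -7 + (-2 + D) = -9 + D)
f = -1 (f = -3 + (2 + 0) = -3 + 2 = -1)
y(a) = -12 + a (y(a) = a + (-9 - 3) = a - 12 = -12 + a)
(4*y((4 + 0)**2))*f = (4*(-12 + (4 + 0)**2))*(-1) = (4*(-12 + 4**2))*(-1) = (4*(-12 + 16))*(-1) = (4*4)*(-1) = 16*(-1) = -16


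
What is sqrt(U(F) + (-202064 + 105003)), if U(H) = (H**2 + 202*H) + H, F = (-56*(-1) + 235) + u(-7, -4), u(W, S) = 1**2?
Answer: sqrt(47479) ≈ 217.90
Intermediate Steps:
u(W, S) = 1
F = 292 (F = (-56*(-1) + 235) + 1 = (56 + 235) + 1 = 291 + 1 = 292)
U(H) = H**2 + 203*H
sqrt(U(F) + (-202064 + 105003)) = sqrt(292*(203 + 292) + (-202064 + 105003)) = sqrt(292*495 - 97061) = sqrt(144540 - 97061) = sqrt(47479)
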